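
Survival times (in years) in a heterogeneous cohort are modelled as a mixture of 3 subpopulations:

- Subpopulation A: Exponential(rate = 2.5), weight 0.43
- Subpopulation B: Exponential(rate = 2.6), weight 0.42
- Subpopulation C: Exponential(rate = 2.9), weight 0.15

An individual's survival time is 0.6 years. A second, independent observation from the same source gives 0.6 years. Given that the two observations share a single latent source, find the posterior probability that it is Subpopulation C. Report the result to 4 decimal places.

0.1304

The responsibility of component k is w_k f_k(x) divided by Σ_j w_j f_j(x).
Since both observations come from the same component, the likelihood for component k is f_k(x₁)·f_k(x₂).
  f_A = [2.5·e^(−2.5·0.6) = 2.5·e^(−1.5000) = 0.557825] × [0.557825] = 0.311169
  f_B = [2.6·e^(−2.6·0.6) = 2.6·e^(−1.5600) = 0.546354] × [0.546354] = 0.298502
  f_C = [2.9·e^(−2.9·0.6) = 2.9·e^(−1.7400) = 0.509009] × [0.509009] = 0.25909
Multiply by the mixture weights:
  w_A·f_A = 0.43 × 0.311169 = 0.133803
  w_B·f_B = 0.42 × 0.298502 = 0.125371
  w_C·f_C = 0.15 × 0.25909 = 0.0388635
Denominator: 0.133803 + 0.125371 + 0.0388635 = 0.298037
P(Subpopulation C | x) = 0.0388635 / 0.298037 ≈ 0.1304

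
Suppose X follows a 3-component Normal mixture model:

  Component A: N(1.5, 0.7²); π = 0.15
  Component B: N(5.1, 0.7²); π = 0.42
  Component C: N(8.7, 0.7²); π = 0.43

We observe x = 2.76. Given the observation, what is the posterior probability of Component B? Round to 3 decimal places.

0.050

Posterior ∝ prior × likelihood, so P(k | x) ∝ π_k f_k(x); normalise over all components.
Evaluate each component's likelihood at the observed value:
  f_A = (1/(0.7·√(2π)))·exp(−(2.76−1.5)²/(2·0.7²)) = 0.569918·exp(-1.62000) = 0.112786
  f_B = (1/(0.7·√(2π)))·exp(−(2.76−5.1)²/(2·0.7²)) = 0.569918·exp(-5.58735) = 0.00213431
  f_C = (1/(0.7·√(2π)))·exp(−(2.76−8.7)²/(2·0.7²)) = 0.569918·exp(-36.00367) = 1.31709e-16
Multiply by the mixture weights:
  π_A·f_A = 0.15 × 0.112786 = 0.0169179
  π_B·f_B = 0.42 × 0.00213431 = 0.000896411
  π_C·f_C = 0.43 × 1.31709e-16 = 5.66349e-17
Marginal: 0.0169179 + 0.000896411 + 5.66349e-17 = 0.0178143
P(Component B | data) ≈ 0.050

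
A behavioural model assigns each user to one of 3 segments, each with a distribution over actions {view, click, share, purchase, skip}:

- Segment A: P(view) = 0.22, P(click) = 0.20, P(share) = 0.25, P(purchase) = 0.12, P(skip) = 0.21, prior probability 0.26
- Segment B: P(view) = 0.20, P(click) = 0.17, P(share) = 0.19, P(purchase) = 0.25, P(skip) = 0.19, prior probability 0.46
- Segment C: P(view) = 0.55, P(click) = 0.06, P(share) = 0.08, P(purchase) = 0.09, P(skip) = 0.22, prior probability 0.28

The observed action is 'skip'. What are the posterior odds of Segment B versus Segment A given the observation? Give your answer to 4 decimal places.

Only the two components matter; the odds are (P(Z=i) f_i(x)) / (P(Z=j) f_j(x)).
Categorical probabilities:
  f_A = P(skip | comp) = 0.21
  f_B = P(skip | comp) = 0.19
  f_C = P(skip | comp) = 0.22
Odds = (0.46/0.26) × (0.19/0.21) = 1.76923 × 0.904762 ≈ 1.6007

1.6007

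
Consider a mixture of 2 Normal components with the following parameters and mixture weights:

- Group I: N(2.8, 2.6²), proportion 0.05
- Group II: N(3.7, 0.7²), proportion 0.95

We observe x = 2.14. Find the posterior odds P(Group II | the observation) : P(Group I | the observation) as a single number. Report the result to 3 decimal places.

The posterior odds equal the prior odds times the likelihood ratio: (π_i/π_j)·(f_i(x)/f_j(x)).
Evaluate each component's likelihood at the observed value:
  p_I = (1/(2.6·√(2π)))·exp(−(2.14−2.8)²/(2·2.6²)) = 0.153439·exp(-0.03222) = 0.148574
  p_II = (1/(0.7·√(2π)))·exp(−(2.14−3.7)²/(2·0.7²)) = 0.569918·exp(-2.48327) = 0.0475711
Odds = (0.95/0.05) × (0.0475711/0.148574) = 19 × 0.320184 ≈ 6.083

6.083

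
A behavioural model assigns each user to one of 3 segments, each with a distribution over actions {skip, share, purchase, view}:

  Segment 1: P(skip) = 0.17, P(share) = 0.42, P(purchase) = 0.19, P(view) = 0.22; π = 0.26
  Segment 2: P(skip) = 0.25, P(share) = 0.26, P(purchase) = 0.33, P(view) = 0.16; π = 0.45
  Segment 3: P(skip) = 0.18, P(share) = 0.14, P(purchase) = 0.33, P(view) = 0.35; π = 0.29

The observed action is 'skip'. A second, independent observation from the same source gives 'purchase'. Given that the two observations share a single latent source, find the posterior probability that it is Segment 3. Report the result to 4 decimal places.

0.2745

P(component k | x) = P(Z=k)·f_k(x) / marginal(x), where marginal(x) = Σ_j P(Z=j)·f_j(x).
Since both observations come from the same component, the likelihood for component k is f_k(x₁)·f_k(x₂).
  L_1 = [P(skip | comp) = 0.17] × [0.19] = 0.0323
  L_2 = [P(skip | comp) = 0.25] × [0.33] = 0.0825
  L_3 = [P(skip | comp) = 0.18] × [0.33] = 0.0594
Weight by the priors:
  P(Z=1)·L_1 = 0.26 × 0.0323 = 0.008398
  P(Z=2)·L_2 = 0.45 × 0.0825 = 0.037125
  P(Z=3)·L_3 = 0.29 × 0.0594 = 0.017226
Normaliser: 0.008398 + 0.037125 + 0.017226 = 0.062749
Responsibility of Segment 3: 0.017226 / 0.062749 ≈ 0.2745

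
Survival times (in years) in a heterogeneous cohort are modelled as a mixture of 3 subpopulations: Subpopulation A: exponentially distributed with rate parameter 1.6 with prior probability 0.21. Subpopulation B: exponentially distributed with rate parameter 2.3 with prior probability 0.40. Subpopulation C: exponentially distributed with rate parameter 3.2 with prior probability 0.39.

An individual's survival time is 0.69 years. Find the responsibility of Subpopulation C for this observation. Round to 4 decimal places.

0.3141

P(component k | x) = w_k·f_k(x) / marginal(x), where marginal(x) = Σ_j w_j·f_j(x).
Evaluate each component's likelihood at the observed value:
  p_A = 0.530468
  p_B = 0.470438
  p_C = 0.351745
Unnormalised posteriors:
  w_A·p_A = 0.21 × 0.530468 = 0.111398
  w_B·p_B = 0.40 × 0.470438 = 0.188175
  w_C·p_C = 0.39 × 0.351745 = 0.13718
Sum: 0.111398 + 0.188175 + 0.13718 = 0.436754
P(Subpopulation C | the observation) ≈ 0.3141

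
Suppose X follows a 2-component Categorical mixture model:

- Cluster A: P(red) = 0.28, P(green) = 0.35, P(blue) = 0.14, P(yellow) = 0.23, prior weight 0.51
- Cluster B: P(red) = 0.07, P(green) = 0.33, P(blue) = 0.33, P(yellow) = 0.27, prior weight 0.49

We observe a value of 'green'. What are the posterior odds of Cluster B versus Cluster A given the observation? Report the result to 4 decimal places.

Posterior odds = (π_i f_i(x)) / (π_j f_j(x)); the normalising sum cancels.
Evaluate each component's likelihood at the observed value:
  p_A = P(green | comp) = 0.35
  p_B = P(green | comp) = 0.33
Posterior odds = (π_B·p_B) / (π_A·p_A) = (0.49·0.33) / (0.51·0.35) = 0.1617 / 0.1785 ≈ 0.9059

0.9059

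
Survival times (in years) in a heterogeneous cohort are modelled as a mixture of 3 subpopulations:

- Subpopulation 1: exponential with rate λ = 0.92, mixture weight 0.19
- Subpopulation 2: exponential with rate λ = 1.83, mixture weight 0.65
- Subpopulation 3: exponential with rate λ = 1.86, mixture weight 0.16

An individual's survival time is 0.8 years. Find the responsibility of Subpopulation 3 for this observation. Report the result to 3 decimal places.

0.158

By Bayes' theorem, P(k | x) = π_k f_k(x) / Σ_j π_j f_j(x).
Exponential densities:
  L_1 = 0.440704
  L_2 = 0.423296
  L_3 = 0.420032
Weight by the priors:
  π_1·L_1 = 0.19 × 0.440704 = 0.0837338
  π_2·L_2 = 0.65 × 0.423296 = 0.275142
  π_3·L_3 = 0.16 × 0.420032 = 0.0672052
Normaliser: 0.0837338 + 0.275142 + 0.0672052 = 0.426081
P(Subpopulation 3 | data) = 0.0672052 / 0.426081 ≈ 0.158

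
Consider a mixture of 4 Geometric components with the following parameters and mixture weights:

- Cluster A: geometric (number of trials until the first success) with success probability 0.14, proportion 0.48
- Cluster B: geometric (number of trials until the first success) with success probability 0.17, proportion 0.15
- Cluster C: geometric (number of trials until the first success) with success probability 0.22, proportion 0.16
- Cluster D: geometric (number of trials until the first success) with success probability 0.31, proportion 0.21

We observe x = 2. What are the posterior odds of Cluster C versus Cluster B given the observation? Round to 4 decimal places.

Posterior odds = (π_i f_i(x)) / (π_j f_j(x)); the normalising sum cancels.
Geometric probabilities:
  L_A = 0.1204
  L_B = 0.1411
  L_C = 0.1716
  L_D = 0.2139
Odds = (0.16/0.15) × (0.1716/0.1411) = 1.06667 × 1.21616 ≈ 1.2972

1.2972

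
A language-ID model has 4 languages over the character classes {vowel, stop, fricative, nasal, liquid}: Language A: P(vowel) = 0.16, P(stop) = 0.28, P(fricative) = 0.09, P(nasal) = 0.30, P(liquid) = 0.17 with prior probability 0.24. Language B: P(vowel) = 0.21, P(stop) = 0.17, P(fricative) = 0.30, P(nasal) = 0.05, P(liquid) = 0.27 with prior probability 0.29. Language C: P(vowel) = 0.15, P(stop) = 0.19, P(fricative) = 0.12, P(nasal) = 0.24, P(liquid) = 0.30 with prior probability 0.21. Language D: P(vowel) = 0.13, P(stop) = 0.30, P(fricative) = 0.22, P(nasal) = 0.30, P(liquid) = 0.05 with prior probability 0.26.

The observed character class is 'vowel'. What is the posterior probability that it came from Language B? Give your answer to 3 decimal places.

P(component k | x) = π_k·f_k(x) / marginal(x), where marginal(x) = Σ_j π_j·f_j(x).
Evaluate each component's likelihood at the observed value:
  L_A = P(vowel | comp) = 0.16
  L_B = P(vowel | comp) = 0.21
  L_C = P(vowel | comp) = 0.15
  L_D = P(vowel | comp) = 0.13
Prior × likelihood for each component:
  π_A·L_A = 0.24 × 0.16 = 0.0384
  π_B·L_B = 0.29 × 0.21 = 0.0609
  π_C·L_C = 0.21 × 0.15 = 0.0315
  π_D·L_D = 0.26 × 0.13 = 0.0338
Sum: 0.0384 + 0.0609 + 0.0315 + 0.0338 = 0.1646
P(Language B | x) = 0.0609 / 0.1646 ≈ 0.370

0.370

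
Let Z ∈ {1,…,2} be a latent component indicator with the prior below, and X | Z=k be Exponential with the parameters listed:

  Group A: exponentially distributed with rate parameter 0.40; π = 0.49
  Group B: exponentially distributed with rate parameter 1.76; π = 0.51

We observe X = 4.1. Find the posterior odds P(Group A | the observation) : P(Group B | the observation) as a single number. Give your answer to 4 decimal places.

Only the two components matter; the odds are (π_i f_i(x)) / (π_j f_j(x)).
Component likelihoods at x = 4.1:
  p_A = 0.40·e^(−0.40·4.1) = 0.40·e^(−1.6400) = 0.077592
  p_B = 1.76·e^(−1.76·4.1) = 1.76·e^(−7.2160) = 0.00129313
Posterior odds = (π_A·p_A) / (π_B·p_B) = (0.49·0.077592) / (0.51·0.00129313) = 0.0380201 / 0.000659499 ≈ 57.6500

57.6500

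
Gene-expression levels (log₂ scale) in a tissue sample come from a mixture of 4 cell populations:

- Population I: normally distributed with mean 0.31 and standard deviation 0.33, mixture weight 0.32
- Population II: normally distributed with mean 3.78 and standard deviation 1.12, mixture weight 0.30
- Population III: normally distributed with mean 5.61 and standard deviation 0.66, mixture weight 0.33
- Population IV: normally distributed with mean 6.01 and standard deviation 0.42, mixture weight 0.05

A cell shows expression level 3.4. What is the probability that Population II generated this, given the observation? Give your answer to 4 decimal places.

Apply Bayes' rule: the posterior for each component is proportional to its prior times its likelihood at x.
Evaluate each component's likelihood at the observed value:
  p_I = 1.10517e-19
  p_II = 0.336275
  p_III = 0.00222144
  p_IV = 3.9085e-09
Unnormalised posteriors:
  P(Z=I)·p_I = 0.32 × 1.10517e-19 = 3.53654e-20
  P(Z=II)·p_II = 0.30 × 0.336275 = 0.100883
  P(Z=III)·p_III = 0.33 × 0.00222144 = 0.000733076
  P(Z=IV)·p_IV = 0.05 × 3.9085e-09 = 1.95425e-10
Normaliser: 3.53654e-20 + 0.100883 + 0.000733076 + 1.95425e-10 = 0.101616
Responsibility of Population II: 0.100883 / 0.101616 ≈ 0.9928

0.9928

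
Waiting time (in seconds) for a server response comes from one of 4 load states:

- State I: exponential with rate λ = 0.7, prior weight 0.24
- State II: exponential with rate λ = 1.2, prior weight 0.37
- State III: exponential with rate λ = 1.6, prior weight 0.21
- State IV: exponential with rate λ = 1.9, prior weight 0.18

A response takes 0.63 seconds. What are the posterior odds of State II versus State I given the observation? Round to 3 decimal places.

1.929

Posterior odds = (π_i f_i(x)) / (π_j f_j(x)); the normalising sum cancels.
Evaluate each component's likelihood at the observed value:
  p_I = 0.7·e^(−0.7·0.63) = 0.7·e^(−0.4410) = 0.450375
  p_II = 1.2·e^(−1.2·0.63) = 1.2·e^(−0.7560) = 0.563449
  p_III = 1.6·e^(−1.6·0.63) = 1.6·e^(−1.0080) = 0.583917
  p_IV = 1.9·e^(−1.9·0.63) = 1.9·e^(−1.1970) = 0.573988
Posterior odds = (π_II·p_II) / (π_I·p_I) = (0.37·0.563449) / (0.24·0.450375) = 0.208476 / 0.10809 ≈ 1.929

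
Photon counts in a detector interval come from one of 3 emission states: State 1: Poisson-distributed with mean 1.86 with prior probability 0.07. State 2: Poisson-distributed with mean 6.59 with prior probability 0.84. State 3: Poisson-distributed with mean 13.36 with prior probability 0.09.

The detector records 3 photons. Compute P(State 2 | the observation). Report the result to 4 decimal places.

0.8242

Posterior ∝ prior × likelihood, so P(k | x) ∝ π_k f_k(x); normalise over all components.
Component likelihoods at x = 3 photons:
  f_1 = 0.166955
  f_2 = 0.0655397
  f_3 = 0.000626749
Unnormalised posteriors:
  π_1·f_1 = 0.07 × 0.166955 = 0.0116869
  π_2·f_2 = 0.84 × 0.0655397 = 0.0550533
  π_3·f_3 = 0.09 × 0.000626749 = 5.64074e-05
Marginal: 0.0116869 + 0.0550533 + 5.64074e-05 = 0.0667966
P(State 2 | x) ≈ 0.8242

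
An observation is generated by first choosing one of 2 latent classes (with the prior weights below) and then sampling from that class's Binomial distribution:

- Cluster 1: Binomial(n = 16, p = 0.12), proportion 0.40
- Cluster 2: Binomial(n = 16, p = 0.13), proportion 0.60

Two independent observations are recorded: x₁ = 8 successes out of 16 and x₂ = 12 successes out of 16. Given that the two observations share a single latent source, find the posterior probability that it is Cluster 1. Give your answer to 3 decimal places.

0.134

Apply Bayes' rule: the posterior for each component is proportional to its prior times its likelihood at x.
Since both observations come from the same component, the likelihood for component k is f_k(x₁)·f_k(x₂).
  f_1 = [C(16,8)·0.12^8·0.88^8 = 12870·4.29982e-08·0.359635 = 0.000199017] × [9.73144e-09] = 1.93672e-12
  f_2 = [C(16,8)·0.13^8·0.87^8 = 12870·8.15731e-08·0.328212 = 0.000344572] × [2.42923e-08] = 8.37043e-12
Unnormalised posteriors:
  π_1·f_1 = 0.40 × 1.93672e-12 = 7.74688e-13
  π_2·f_2 = 0.60 × 8.37043e-12 = 5.02226e-12
Sum: 7.74688e-13 + 5.02226e-12 = 5.79695e-12
P(Cluster 1 | x) = 7.74688e-13 / 5.79695e-12 ≈ 0.134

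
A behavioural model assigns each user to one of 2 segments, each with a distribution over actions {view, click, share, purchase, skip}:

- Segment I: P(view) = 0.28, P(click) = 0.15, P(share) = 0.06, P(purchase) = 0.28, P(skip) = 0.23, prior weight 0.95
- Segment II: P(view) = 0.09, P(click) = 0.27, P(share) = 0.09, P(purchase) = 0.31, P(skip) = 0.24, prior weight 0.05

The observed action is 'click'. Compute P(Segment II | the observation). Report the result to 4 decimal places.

Apply Bayes' rule: the posterior for each component is proportional to its prior times its likelihood at x.
Evaluate each component's likelihood at the observed value:
  p_I = P(click | comp) = 0.15
  p_II = P(click | comp) = 0.27
Unnormalised posteriors:
  w_I·p_I = 0.95 × 0.15 = 0.1425
  w_II·p_II = 0.05 × 0.27 = 0.0135
Denominator: 0.1425 + 0.0135 = 0.156
P(Segment II | the observation) ≈ 0.0865

0.0865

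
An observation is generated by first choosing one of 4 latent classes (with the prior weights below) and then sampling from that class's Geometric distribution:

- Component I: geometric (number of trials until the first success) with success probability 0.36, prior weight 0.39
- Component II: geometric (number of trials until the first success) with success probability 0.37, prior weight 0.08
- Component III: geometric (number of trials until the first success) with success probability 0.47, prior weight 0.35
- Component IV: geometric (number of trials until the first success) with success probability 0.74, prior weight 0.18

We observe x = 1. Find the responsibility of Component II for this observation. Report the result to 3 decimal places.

0.063

The responsibility of component k is π_k f_k(x) divided by Σ_j π_j f_j(x).
Component likelihoods at x = 1:
  p_I = 0.36
  p_II = 0.37
  p_III = 0.47
  p_IV = 0.74
Multiply by the mixture weights:
  π_I·p_I = 0.39 × 0.36 = 0.1404
  π_II·p_II = 0.08 × 0.37 = 0.0296
  π_III·p_III = 0.35 × 0.47 = 0.1645
  π_IV·p_IV = 0.18 × 0.74 = 0.1332
Marginal: 0.1404 + 0.0296 + 0.1645 + 0.1332 = 0.4677
So the posterior for Component II is 0.0296 / 0.4677 ≈ 0.063.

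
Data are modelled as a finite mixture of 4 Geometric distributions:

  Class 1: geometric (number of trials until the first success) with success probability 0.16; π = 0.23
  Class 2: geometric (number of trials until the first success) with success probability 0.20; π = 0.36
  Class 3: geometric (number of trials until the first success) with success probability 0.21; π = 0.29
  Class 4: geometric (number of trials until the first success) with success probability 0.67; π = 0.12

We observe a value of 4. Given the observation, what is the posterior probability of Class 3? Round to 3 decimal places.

0.328

The responsibility of component k is P(Z=k) f_k(x) divided by Σ_j P(Z=j) f_j(x).
Component likelihoods at x = 4:
  L_1 = 0.0948326
  L_2 = 0.1024
  L_3 = 0.103538
  L_4 = 0.0240778
Unnormalised posteriors:
  P(Z=1)·L_1 = 0.23 × 0.0948326 = 0.0218115
  P(Z=2)·L_2 = 0.36 × 0.1024 = 0.036864
  P(Z=3)·L_3 = 0.29 × 0.103538 = 0.0300261
  P(Z=4)·L_4 = 0.12 × 0.0240778 = 0.00288933
Marginal: 0.0218115 + 0.036864 + 0.0300261 + 0.00288933 = 0.0915909
P(Class 3 | 4) ≈ 0.328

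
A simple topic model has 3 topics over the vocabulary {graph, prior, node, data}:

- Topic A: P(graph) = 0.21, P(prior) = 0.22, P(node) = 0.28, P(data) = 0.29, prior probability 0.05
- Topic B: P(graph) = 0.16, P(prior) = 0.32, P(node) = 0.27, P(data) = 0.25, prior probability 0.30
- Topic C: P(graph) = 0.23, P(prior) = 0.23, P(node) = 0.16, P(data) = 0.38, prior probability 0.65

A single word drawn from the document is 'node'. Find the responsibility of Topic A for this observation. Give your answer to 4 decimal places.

Posterior ∝ prior × likelihood, so P(k | x) ∝ π_k f_k(x); normalise over all components.
Evaluate each component's likelihood at the observed value:
  L_A = 0.28
  L_B = 0.27
  L_C = 0.16
Weight by the priors:
  π_A·L_A = 0.05 × 0.28 = 0.014
  π_B·L_B = 0.30 × 0.27 = 0.081
  π_C·L_C = 0.65 × 0.16 = 0.104
Marginal: 0.014 + 0.081 + 0.104 = 0.199
Responsibility of Topic A: 0.014 / 0.199 ≈ 0.0704

0.0704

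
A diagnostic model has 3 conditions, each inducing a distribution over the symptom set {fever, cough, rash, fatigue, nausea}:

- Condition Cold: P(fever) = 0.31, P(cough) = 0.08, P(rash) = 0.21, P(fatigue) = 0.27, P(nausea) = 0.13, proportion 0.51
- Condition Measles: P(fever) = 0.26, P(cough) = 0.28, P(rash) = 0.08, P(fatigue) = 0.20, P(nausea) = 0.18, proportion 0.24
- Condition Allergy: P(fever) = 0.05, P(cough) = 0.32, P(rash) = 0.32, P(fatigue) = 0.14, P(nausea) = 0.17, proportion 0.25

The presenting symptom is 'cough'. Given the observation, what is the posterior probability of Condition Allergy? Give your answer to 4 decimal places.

P(component k | x) = P(Z=k)·f_k(x) / marginal(x), where marginal(x) = Σ_j P(Z=j)·f_j(x).
Categorical probabilities:
  f_Cold = P(cough | comp) = 0.08
  f_Measles = P(cough | comp) = 0.28
  f_Allergy = P(cough | comp) = 0.32
Prior × likelihood for each component:
  P(Z=Cold)·f_Cold = 0.51 × 0.08 = 0.0408
  P(Z=Measles)·f_Measles = 0.24 × 0.28 = 0.0672
  P(Z=Allergy)·f_Allergy = 0.25 × 0.32 = 0.08
Normaliser: 0.0408 + 0.0672 + 0.08 = 0.188
P(Condition Allergy | the observation) = 0.08 / 0.188 ≈ 0.4255

0.4255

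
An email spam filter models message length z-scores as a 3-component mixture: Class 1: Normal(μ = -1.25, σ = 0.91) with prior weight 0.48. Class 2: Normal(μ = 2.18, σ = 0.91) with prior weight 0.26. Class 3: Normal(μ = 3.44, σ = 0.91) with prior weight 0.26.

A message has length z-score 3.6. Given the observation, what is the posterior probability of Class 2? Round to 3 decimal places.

Posterior ∝ prior × likelihood, so P(k | x) ∝ π_k f_k(x); normalise over all components.
Component likelihoods at x = 3.6:
  f_1 = (1/(0.91·√(2π)))·exp(−(3.6−-1.25)²/(2·0.91²)) = 0.438398·exp(-14.20269) = 2.97658e-07
  f_2 = (1/(0.91·√(2π)))·exp(−(3.6−2.18)²/(2·0.91²)) = 0.438398·exp(-1.21749) = 0.129754
  f_3 = (1/(0.91·√(2π)))·exp(−(3.6−3.44)²/(2·0.91²)) = 0.438398·exp(-0.01546) = 0.431674
Weight by the priors:
  π_1·f_1 = 0.48 × 2.97658e-07 = 1.42876e-07
  π_2·f_2 = 0.26 × 0.129754 = 0.0337361
  π_3·f_3 = 0.26 × 0.431674 = 0.112235
Sum: 1.42876e-07 + 0.0337361 + 0.112235 = 0.145971
P(Class 2 | x) = 0.0337361 / 0.145971 ≈ 0.231

0.231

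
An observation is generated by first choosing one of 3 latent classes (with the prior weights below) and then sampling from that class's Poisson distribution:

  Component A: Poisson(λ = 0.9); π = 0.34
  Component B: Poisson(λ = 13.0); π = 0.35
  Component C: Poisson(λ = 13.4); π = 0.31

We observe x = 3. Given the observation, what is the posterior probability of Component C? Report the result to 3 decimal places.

0.011

Apply Bayes' rule: the posterior for each component is proportional to its prior times its likelihood at x.
Component likelihoods at x = 3:
  f_A = 0.0493982
  f_B = 0.000827657
  f_C = 0.000607599
Prior × likelihood for each component:
  π_A·f_A = 0.34 × 0.0493982 = 0.0167954
  π_B·f_B = 0.35 × 0.000827657 = 0.00028968
  π_C·f_C = 0.31 × 0.000607599 = 0.000188356
Normaliser: 0.0167954 + 0.00028968 + 0.000188356 = 0.0172734
Responsibility of Component C: 0.000188356 / 0.0172734 ≈ 0.011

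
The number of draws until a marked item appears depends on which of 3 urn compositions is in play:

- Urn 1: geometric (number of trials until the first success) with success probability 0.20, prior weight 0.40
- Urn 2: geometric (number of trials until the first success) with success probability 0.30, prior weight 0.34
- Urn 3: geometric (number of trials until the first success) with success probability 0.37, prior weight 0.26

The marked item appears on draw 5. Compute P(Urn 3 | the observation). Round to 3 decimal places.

Posterior ∝ prior × likelihood, so P(k | x) ∝ π_k f_k(x); normalise over all components.
Component likelihoods at x = 5:
  f_1 = 0.20·(1−0.20)^4 = 0.20·0.4096 = 0.08192
  f_2 = 0.30·(1−0.30)^4 = 0.30·0.2401 = 0.07203
  f_3 = 0.37·(1−0.37)^4 = 0.37·0.15753 = 0.058286
Prior × likelihood for each component:
  π_1·f_1 = 0.40 × 0.08192 = 0.032768
  π_2·f_2 = 0.34 × 0.07203 = 0.0244902
  π_3·f_3 = 0.26 × 0.058286 = 0.0151543
Evidence: 0.032768 + 0.0244902 + 0.0151543 = 0.0724125
P(Urn 3 | x) ≈ 0.209

0.209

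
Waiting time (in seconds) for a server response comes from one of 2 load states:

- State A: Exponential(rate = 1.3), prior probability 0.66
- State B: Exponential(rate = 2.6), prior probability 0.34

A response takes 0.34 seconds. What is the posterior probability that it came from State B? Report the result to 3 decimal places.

0.398

The responsibility of component k is π_k f_k(x) divided by Σ_j π_j f_j(x).
Evaluate each component's likelihood at the observed value:
  f_A = 0.835575
  f_B = 1.07413
Prior × likelihood for each component:
  π_A·f_A = 0.66 × 0.835575 = 0.551479
  π_B·f_B = 0.34 × 1.07413 = 0.365204
Marginal: 0.551479 + 0.365204 = 0.916684
So the posterior for State B is 0.365204 / 0.916684 ≈ 0.398.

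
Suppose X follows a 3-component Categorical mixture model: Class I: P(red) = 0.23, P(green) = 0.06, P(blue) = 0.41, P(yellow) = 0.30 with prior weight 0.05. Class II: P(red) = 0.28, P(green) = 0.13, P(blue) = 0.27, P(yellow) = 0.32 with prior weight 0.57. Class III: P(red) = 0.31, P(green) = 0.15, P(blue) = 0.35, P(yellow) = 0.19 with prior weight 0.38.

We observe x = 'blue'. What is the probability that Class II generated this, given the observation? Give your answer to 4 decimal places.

0.5007

P(component k | x) = π_k·f_k(x) / marginal(x), where marginal(x) = Σ_j π_j·f_j(x).
Categorical probabilities:
  L_I = P(blue | comp) = 0.41
  L_II = P(blue | comp) = 0.27
  L_III = P(blue | comp) = 0.35
Multiply by the mixture weights:
  π_I·L_I = 0.05 × 0.41 = 0.0205
  π_II·L_II = 0.57 × 0.27 = 0.1539
  π_III·L_III = 0.38 × 0.35 = 0.133
Evidence: 0.0205 + 0.1539 + 0.133 = 0.3074
P(Class II | x) = 0.1539 / 0.3074 ≈ 0.5007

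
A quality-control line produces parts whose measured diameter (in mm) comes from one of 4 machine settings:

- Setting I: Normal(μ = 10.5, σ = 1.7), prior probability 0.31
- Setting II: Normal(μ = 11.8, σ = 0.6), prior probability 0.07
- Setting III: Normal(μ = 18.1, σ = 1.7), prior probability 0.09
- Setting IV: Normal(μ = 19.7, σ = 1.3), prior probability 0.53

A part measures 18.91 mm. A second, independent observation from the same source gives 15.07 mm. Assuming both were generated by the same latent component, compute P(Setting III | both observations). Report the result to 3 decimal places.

0.925

P(component k | x) = π_k·f_k(x) / marginal(x), where marginal(x) = Σ_j π_j·f_j(x).
Since both observations come from the same component, the likelihood for component k is f_k(x₁)·f_k(x₂).
  f_I = [1.13797e-06] × [0.00632737] = 7.20037e-09
  f_II = [2.13993e-31] × [2.36017e-07] = 5.0506e-38
  f_III = [0.20949] × [0.0479327] = 0.0100414
  f_IV = [0.255139] × [0.000540195] = 0.000137825
Prior × likelihood for each component:
  π_I·f_I = 0.31 × 7.20037e-09 = 2.23211e-09
  π_II·f_II = 0.07 × 5.0506e-38 = 3.53542e-39
  π_III·f_III = 0.09 × 0.0100414 = 0.000903728
  π_IV·f_IV = 0.53 × 0.000137825 = 7.3047e-05
Denominator: 2.23211e-09 + 3.53542e-39 + 0.000903728 + 7.3047e-05 = 0.000976777
So the posterior for Setting III is 0.000903728 / 0.000976777 ≈ 0.925.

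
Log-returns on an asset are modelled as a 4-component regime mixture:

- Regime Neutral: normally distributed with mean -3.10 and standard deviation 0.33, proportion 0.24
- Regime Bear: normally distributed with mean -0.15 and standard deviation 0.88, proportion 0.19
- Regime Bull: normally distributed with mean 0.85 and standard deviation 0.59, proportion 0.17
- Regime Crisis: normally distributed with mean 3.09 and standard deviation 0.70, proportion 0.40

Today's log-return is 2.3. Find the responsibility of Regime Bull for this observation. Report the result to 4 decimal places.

0.0438

P(component k | x) = π_k·f_k(x) / marginal(x), where marginal(x) = Σ_j π_j·f_j(x).
Evaluate each component's likelihood at the observed value:
  L_Neutral = 8.65335e-59
  L_Bear = 0.00940338
  L_Bull = 0.0329992
  L_Crisis = 0.301465
Unnormalised posteriors:
  π_Neutral·L_Neutral = 0.24 × 8.65335e-59 = 2.07681e-59
  π_Bear·L_Bear = 0.19 × 0.00940338 = 0.00178664
  π_Bull·L_Bull = 0.17 × 0.0329992 = 0.00560987
  π_Crisis·L_Crisis = 0.40 × 0.301465 = 0.120586
Evidence: 2.07681e-59 + 0.00178664 + 0.00560987 + 0.120586 = 0.127983
P(Regime Bull | the observation) = 0.00560987 / 0.127983 ≈ 0.0438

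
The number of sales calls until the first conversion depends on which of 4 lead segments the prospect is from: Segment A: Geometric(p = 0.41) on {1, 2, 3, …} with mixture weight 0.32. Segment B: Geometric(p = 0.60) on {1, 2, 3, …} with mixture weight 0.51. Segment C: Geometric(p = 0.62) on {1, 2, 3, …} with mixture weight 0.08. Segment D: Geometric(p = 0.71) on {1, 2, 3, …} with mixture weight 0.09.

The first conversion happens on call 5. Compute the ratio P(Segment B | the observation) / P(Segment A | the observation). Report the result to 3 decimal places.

0.493

Only the two components matter; the odds are (π_i f_i(x)) / (π_j f_j(x)).
Geometric probabilities:
  f_A = 0.41·(1−0.41)^4 = 0.41·0.121174 = 0.0496812
  f_B = 0.60·(1−0.60)^4 = 0.60·0.0256 = 0.01536
  f_C = 0.62·(1−0.62)^4 = 0.62·0.0208514 = 0.0129278
  f_D = 0.71·(1−0.71)^4 = 0.71·0.00707281 = 0.0050217
Odds = (0.51/0.32) × (0.01536/0.0496812) = 1.59375 × 0.309171 ≈ 0.493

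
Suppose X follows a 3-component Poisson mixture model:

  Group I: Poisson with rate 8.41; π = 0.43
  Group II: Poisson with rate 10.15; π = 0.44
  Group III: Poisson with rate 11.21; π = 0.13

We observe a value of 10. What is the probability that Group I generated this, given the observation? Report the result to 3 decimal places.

0.399

By Bayes' theorem, P(k | x) = P(Z=k) f_k(x) / Σ_j P(Z=j) f_j(x).
Evaluate each component's likelihood at the observed value:
  L_I = 0.108588
  L_II = 0.124971
  L_III = 0.11691
Unnormalised posteriors:
  P(Z=I)·L_I = 0.43 × 0.108588 = 0.0466927
  P(Z=II)·L_II = 0.44 × 0.124971 = 0.0549871
  P(Z=III)·L_III = 0.13 × 0.11691 = 0.0151983
Denominator: 0.0466927 + 0.0549871 + 0.0151983 = 0.116878
P(Group I | x) = 0.0466927 / 0.116878 ≈ 0.399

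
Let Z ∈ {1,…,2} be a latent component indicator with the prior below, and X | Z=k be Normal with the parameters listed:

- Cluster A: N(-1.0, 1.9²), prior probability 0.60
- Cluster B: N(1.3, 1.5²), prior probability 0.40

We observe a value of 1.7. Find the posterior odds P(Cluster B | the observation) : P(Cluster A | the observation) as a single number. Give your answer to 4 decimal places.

The posterior odds equal the prior odds times the likelihood ratio: (π_i/π_j)·(f_i(x)/f_j(x)).
Normal densities:
  L_A = 0.0764982
  L_B = 0.256671
Posterior odds = (π_B·L_B) / (π_A·L_A) = (0.40·0.256671) / (0.60·0.0764982) = 0.102668 / 0.0458989 ≈ 2.2368

2.2368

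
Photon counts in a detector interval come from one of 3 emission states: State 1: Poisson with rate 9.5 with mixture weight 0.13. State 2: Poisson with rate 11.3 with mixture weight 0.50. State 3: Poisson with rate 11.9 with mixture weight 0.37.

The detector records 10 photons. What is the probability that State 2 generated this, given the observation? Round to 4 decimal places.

By Bayes' theorem, P(k | x) = π_k f_k(x) / Σ_j π_j f_j(x).
Component likelihoods at x = 10 photons:
  L_1 = e^(−9.5)·9.5^10/10! = 0.123502
  L_2 = e^(−11.3)·11.3^10/10! = 0.115743
  L_3 = e^(−11.9)·11.9^10/10! = 0.106562
Unnormalised posteriors:
  π_1·L_1 = 0.13 × 0.123502 = 0.0160553
  π_2·L_2 = 0.50 × 0.115743 = 0.0578714
  π_3·L_3 = 0.37 × 0.106562 = 0.0394279
Evidence: 0.0160553 + 0.0578714 + 0.0394279 = 0.113355
Responsibility of State 2: 0.0578714 / 0.113355 ≈ 0.5105

0.5105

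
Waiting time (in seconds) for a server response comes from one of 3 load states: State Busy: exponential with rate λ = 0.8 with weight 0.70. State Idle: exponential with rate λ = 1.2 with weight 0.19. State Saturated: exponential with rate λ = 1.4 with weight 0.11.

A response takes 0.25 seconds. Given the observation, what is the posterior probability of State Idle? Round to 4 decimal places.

0.2295

Apply Bayes' rule: the posterior for each component is proportional to its prior times its likelihood at x.
Evaluate each component's likelihood at the observed value:
  p_Busy = 0.654985
  p_Idle = 0.888982
  p_Saturated = 0.986563
Unnormalised posteriors:
  π_Busy·p_Busy = 0.70 × 0.654985 = 0.458489
  π_Idle·p_Idle = 0.19 × 0.888982 = 0.168907
  π_Saturated·p_Saturated = 0.11 × 0.986563 = 0.108522
Marginal: 0.458489 + 0.168907 + 0.108522 = 0.735918
So the posterior for State Idle is 0.168907 / 0.735918 ≈ 0.2295.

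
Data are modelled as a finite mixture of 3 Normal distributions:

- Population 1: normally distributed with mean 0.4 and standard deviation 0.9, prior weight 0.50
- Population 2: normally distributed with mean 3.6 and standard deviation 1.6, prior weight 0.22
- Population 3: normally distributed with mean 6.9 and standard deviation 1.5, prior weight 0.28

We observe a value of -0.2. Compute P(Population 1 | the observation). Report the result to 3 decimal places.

P(component k | x) = P(Z=k)·f_k(x) / marginal(x), where marginal(x) = Σ_j P(Z=j)·f_j(x).
Component likelihoods at x = -0.2:
  f_1 = (1/(0.9·√(2π)))·exp(−(-0.2−0.4)²/(2·0.9²)) = 0.443269·exp(-0.22222) = 0.354942
  f_2 = (1/(1.6·√(2π)))·exp(−(-0.2−3.6)²/(2·1.6²)) = 0.249339·exp(-2.82031) = 0.0148574
  f_3 = (1/(1.5·√(2π)))·exp(−(-0.2−6.9)²/(2·1.5²)) = 0.265962·exp(-11.20222) = 3.62874e-06
Prior × likelihood for each component:
  P(Z=1)·f_1 = 0.50 × 0.354942 = 0.177471
  P(Z=2)·f_2 = 0.22 × 0.0148574 = 0.00326864
  P(Z=3)·f_3 = 0.28 × 3.62874e-06 = 1.01605e-06
Denominator: 0.177471 + 0.00326864 + 1.01605e-06 = 0.180741
Responsibility of Population 1: 0.177471 / 0.180741 ≈ 0.982

0.982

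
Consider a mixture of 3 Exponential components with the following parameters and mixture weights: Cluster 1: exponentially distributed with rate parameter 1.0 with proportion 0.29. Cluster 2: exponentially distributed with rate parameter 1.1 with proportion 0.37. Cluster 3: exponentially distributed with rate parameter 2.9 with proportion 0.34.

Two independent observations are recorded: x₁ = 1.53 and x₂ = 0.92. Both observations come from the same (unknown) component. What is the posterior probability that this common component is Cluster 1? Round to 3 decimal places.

The responsibility of component k is π_k f_k(x) divided by Σ_j π_j f_j(x).
Since both observations come from the same component, the likelihood for component k is f_k(x₁)·f_k(x₂).
  p_1 = [1.0·e^(−1.0·1.53) = 1.0·e^(−1.5300) = 0.216536] × [0.398519] = 0.0862936
  p_2 = [1.1·e^(−1.1·1.53) = 1.1·e^(−1.6830) = 0.204397] × [0.39984] = 0.0817263
  p_3 = [2.9·e^(−2.9·1.53) = 2.9·e^(−4.4370) = 0.034311] × [0.201234] = 0.00690452
Weight by the priors:
  π_1·p_1 = 0.29 × 0.0862936 = 0.0250251
  π_2·p_2 = 0.37 × 0.0817263 = 0.0302387
  π_3·p_3 = 0.34 × 0.00690452 = 0.00234754
Denominator: 0.0250251 + 0.0302387 + 0.00234754 = 0.0576114
Responsibility of Cluster 1: 0.0250251 / 0.0576114 ≈ 0.434

0.434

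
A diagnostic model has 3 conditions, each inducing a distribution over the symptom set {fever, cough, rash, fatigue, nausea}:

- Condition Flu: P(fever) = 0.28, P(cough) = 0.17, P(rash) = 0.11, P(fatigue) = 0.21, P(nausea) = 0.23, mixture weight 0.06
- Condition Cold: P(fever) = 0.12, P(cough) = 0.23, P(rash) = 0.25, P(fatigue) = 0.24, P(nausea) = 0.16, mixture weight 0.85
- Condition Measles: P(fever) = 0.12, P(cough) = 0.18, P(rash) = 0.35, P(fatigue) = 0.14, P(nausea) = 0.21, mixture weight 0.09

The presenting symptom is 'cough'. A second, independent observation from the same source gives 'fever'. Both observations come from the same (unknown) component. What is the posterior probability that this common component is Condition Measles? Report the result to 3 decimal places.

0.069

The responsibility of component k is P(Z=k) f_k(x) divided by Σ_j P(Z=j) f_j(x).
Since both observations come from the same component, the likelihood for component k is f_k(x₁)·f_k(x₂).
  p_Flu = [0.17] × [0.28] = 0.0476
  p_Cold = [0.23] × [0.12] = 0.0276
  p_Measles = [0.18] × [0.12] = 0.0216
Multiply by the mixture weights:
  P(Z=Flu)·p_Flu = 0.06 × 0.0476 = 0.002856
  P(Z=Cold)·p_Cold = 0.85 × 0.0276 = 0.02346
  P(Z=Measles)·p_Measles = 0.09 × 0.0216 = 0.001944
Evidence: 0.002856 + 0.02346 + 0.001944 = 0.02826
P(Condition Measles | x) = 0.001944 / 0.02826 ≈ 0.069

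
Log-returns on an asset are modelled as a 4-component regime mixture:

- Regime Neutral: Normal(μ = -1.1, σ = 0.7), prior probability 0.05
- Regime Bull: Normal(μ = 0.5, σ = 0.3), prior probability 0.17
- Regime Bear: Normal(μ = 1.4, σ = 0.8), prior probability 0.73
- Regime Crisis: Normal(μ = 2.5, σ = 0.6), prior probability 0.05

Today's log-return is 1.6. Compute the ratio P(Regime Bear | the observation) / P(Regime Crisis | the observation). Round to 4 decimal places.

32.6907

The posterior odds equal the prior odds times the likelihood ratio: (w_i/w_j)·(f_i(x)/f_j(x)).
Normal densities:
  L_Neutral = (1/(0.7·√(2π)))·exp(−(1.6−-1.1)²/(2·0.7²)) = 0.569918·exp(-7.43878) = 0.000335114
  L_Bull = (1/(0.3·√(2π)))·exp(−(1.6−0.5)²/(2·0.3²)) = 1.329808·exp(-6.72222) = 0.0016009
  L_Bear = (1/(0.8·√(2π)))·exp(−(1.6−1.4)²/(2·0.8²)) = 0.498678·exp(-0.03125) = 0.483335
  L_Crisis = (1/(0.6·√(2π)))·exp(−(1.6−2.5)²/(2·0.6²)) = 0.664904·exp(-1.12500) = 0.215863
Posterior odds = (w_Bear·L_Bear) / (w_Crisis·L_Crisis) = (0.73·0.483335) / (0.05·0.215863) = 0.352835 / 0.0107931 ≈ 32.6907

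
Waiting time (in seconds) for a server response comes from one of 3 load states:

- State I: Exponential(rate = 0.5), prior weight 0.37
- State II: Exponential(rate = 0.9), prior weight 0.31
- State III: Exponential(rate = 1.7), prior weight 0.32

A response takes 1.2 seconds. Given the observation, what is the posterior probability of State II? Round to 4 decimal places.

P(component k | x) = w_k·f_k(x) / marginal(x), where marginal(x) = Σ_j w_j·f_j(x).
Evaluate each component's likelihood at the observed value:
  L_I = 0.5·e^(−0.5·1.2) = 0.5·e^(−0.6000) = 0.274406
  L_II = 0.9·e^(−0.9·1.2) = 0.9·e^(−1.0800) = 0.305636
  L_III = 1.7·e^(−1.7·1.2) = 1.7·e^(−2.0400) = 0.221049
Multiply by the mixture weights:
  w_I·L_I = 0.37 × 0.274406 = 0.10153
  w_II·L_II = 0.31 × 0.305636 = 0.0947472
  w_III·L_III = 0.32 × 0.221049 = 0.0707356
Evidence: 0.10153 + 0.0947472 + 0.0707356 = 0.267013
So the posterior for State II is 0.0947472 / 0.267013 ≈ 0.3548.

0.3548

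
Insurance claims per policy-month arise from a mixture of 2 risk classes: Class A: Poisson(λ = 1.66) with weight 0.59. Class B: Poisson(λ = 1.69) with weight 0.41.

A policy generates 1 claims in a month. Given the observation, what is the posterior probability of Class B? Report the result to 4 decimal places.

0.4071

The responsibility of component k is π_k f_k(x) divided by Σ_j π_j f_j(x).
Evaluate each component's likelihood at the observed value:
  f_A = e^(−1.66)·1.66^1/1! = 0.315631
  f_B = e^(−1.69)·1.69^1/1! = 0.311838
Weight by the priors:
  π_A·f_A = 0.59 × 0.315631 = 0.186222
  π_B·f_B = 0.41 × 0.311838 = 0.127854
Evidence: 0.186222 + 0.127854 = 0.314076
Responsibility of Class B: 0.127854 / 0.314076 ≈ 0.4071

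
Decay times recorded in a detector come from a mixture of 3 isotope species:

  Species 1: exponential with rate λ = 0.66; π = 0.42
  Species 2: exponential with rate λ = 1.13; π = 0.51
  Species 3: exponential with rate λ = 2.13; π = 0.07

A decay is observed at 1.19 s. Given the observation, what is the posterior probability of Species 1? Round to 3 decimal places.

Apply Bayes' rule: the posterior for each component is proportional to its prior times its likelihood at x.
Evaluate each component's likelihood at the observed value:
  p_1 = 0.66·e^(−0.66·1.19) = 0.66·e^(−0.7854) = 0.300919
  p_2 = 1.13·e^(−1.13·1.19) = 1.13·e^(−1.3447) = 0.294498
  p_3 = 2.13·e^(−2.13·1.19) = 2.13·e^(−2.5347) = 0.168878
Unnormalised posteriors:
  w_1·p_1 = 0.42 × 0.300919 = 0.126386
  w_2·p_2 = 0.51 × 0.294498 = 0.150194
  w_3·p_3 = 0.07 × 0.168878 = 0.0118215
Evidence: 0.126386 + 0.150194 + 0.0118215 = 0.288401
Responsibility of Species 1: 0.126386 / 0.288401 ≈ 0.438

0.438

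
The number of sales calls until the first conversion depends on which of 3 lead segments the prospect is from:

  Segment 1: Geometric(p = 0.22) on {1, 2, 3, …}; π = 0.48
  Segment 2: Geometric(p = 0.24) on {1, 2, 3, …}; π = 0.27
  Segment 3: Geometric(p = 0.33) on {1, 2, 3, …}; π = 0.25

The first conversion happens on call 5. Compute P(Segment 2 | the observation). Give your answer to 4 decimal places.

Posterior ∝ prior × likelihood, so P(k | x) ∝ P(Z=k) f_k(x); normalise over all components.
Geometric probabilities:
  L_1 = 0.22·(1−0.22)^4 = 0.22·0.370151 = 0.0814331
  L_2 = 0.24·(1−0.24)^4 = 0.24·0.333622 = 0.0800692
  L_3 = 0.33·(1−0.33)^4 = 0.33·0.201511 = 0.0664987
Unnormalised posteriors:
  P(Z=1)·L_1 = 0.48 × 0.0814331 = 0.0390879
  P(Z=2)·L_2 = 0.27 × 0.0800692 = 0.0216187
  P(Z=3)·L_3 = 0.25 × 0.0664987 = 0.0166247
Normaliser: 0.0390879 + 0.0216187 + 0.0166247 = 0.0773313
So the posterior for Segment 2 is 0.0216187 / 0.0773313 ≈ 0.2796.

0.2796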